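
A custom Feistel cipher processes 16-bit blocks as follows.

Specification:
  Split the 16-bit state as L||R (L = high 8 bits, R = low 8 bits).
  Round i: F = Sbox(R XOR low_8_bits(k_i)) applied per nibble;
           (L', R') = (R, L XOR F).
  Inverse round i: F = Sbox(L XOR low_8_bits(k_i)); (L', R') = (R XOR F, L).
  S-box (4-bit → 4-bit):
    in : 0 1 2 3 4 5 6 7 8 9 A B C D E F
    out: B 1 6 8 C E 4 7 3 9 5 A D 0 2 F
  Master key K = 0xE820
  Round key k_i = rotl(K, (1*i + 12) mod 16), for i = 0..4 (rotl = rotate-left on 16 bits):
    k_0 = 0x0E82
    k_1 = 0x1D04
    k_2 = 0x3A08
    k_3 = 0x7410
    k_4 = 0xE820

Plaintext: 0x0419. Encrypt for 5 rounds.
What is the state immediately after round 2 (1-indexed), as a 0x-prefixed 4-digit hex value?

s_0 = plaintext = 0x0419
s_1 = Round(s_0, k_0) = 0x199E
s_2 = Round(s_1, k_1) = 0x9E8C
s_3 = Round(s_2, k_2) = 0x8CA2
s_4 = Round(s_3, k_3) = 0xA22A
s_5 = Round(s_4, k_4) = 0x2A17

0x9E8C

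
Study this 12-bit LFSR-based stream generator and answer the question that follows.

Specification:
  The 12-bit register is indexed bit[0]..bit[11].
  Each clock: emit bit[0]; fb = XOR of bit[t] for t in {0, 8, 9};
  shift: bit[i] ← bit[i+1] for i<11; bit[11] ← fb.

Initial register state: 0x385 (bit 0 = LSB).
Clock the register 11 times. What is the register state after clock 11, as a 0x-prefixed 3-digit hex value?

0x61E

reg_0 = 0x385
clock 1: out=1, reg = 0x9C2
clock 2: out=0, reg = 0xCE1
clock 3: out=1, reg = 0xE70
clock 4: out=0, reg = 0xF38
clock 5: out=0, reg = 0x79C
clock 6: out=0, reg = 0x3CE
clock 7: out=0, reg = 0x1E7
clock 8: out=1, reg = 0x0F3
clock 9: out=1, reg = 0x879
clock 10: out=1, reg = 0xC3C
clock 11: out=0, reg = 0x61E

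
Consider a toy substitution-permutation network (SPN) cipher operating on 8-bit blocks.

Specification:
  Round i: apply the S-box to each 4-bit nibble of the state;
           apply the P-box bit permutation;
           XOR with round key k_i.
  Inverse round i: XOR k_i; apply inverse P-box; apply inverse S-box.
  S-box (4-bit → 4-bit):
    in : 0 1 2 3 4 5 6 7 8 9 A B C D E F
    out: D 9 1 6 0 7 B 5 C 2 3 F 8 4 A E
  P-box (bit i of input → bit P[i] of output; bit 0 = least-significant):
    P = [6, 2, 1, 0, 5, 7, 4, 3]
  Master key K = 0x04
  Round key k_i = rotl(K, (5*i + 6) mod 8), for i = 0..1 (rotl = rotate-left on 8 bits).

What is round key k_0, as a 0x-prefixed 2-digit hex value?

0x01

K = 0x04
k_0 = rotl(K, (5*0+6) mod 8) = rotl(K, 6) = 0x01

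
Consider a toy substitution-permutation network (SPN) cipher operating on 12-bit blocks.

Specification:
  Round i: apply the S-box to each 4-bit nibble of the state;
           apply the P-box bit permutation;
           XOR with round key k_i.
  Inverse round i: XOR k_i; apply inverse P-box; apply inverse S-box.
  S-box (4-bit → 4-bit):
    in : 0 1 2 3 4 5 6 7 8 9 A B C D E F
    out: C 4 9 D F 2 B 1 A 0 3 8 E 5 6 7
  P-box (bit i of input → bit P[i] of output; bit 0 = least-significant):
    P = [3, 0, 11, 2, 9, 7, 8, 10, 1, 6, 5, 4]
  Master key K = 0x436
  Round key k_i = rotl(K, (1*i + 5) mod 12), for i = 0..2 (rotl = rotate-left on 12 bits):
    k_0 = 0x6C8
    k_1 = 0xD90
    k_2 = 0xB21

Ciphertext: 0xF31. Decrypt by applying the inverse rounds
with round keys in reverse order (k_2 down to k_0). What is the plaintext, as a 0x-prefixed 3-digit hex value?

0xF49

s_0 = ciphertext = 0xF31
s_1 = InvRound(s_0, k_2) = 0xBB9
s_2 = InvRound(s_1, k_1) = 0x12A
s_3 = InvRound(s_2, k_0) = 0xF49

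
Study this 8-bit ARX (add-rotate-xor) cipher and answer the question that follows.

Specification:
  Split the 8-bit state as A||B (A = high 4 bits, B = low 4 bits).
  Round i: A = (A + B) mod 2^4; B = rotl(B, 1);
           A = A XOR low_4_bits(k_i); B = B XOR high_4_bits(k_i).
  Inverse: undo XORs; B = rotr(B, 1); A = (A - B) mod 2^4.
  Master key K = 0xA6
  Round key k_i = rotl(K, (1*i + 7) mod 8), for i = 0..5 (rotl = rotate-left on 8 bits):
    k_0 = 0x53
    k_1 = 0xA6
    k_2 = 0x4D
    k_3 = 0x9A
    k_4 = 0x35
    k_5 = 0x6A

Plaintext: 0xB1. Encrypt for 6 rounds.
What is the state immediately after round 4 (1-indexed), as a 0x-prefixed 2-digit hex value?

s_0 = plaintext = 0xB1
s_1 = Round(s_0, k_0) = 0xF7
s_2 = Round(s_1, k_1) = 0x04
s_3 = Round(s_2, k_2) = 0x9C
s_4 = Round(s_3, k_3) = 0xF0
s_5 = Round(s_4, k_4) = 0xA3
s_6 = Round(s_5, k_5) = 0x70

0xF0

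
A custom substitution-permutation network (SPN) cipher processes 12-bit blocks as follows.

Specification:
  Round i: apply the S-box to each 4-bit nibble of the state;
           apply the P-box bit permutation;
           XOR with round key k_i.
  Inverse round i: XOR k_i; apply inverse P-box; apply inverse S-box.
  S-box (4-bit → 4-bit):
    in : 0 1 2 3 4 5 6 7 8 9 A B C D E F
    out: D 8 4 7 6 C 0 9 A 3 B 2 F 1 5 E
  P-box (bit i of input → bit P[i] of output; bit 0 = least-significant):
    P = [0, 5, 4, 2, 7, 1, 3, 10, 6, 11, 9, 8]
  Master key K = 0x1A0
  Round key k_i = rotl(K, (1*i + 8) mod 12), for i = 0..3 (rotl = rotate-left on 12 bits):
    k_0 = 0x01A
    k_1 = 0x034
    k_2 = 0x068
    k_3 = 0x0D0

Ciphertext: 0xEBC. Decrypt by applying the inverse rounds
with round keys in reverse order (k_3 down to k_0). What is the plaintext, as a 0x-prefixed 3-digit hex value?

s_0 = ciphertext = 0xEBC
s_1 = InvRound(s_0, k_3) = 0x358
s_2 = InvRound(s_1, k_2) = 0x564
s_3 = InvRound(s_2, k_1) = 0x712
s_4 = InvRound(s_3, k_0) = 0x556

0x556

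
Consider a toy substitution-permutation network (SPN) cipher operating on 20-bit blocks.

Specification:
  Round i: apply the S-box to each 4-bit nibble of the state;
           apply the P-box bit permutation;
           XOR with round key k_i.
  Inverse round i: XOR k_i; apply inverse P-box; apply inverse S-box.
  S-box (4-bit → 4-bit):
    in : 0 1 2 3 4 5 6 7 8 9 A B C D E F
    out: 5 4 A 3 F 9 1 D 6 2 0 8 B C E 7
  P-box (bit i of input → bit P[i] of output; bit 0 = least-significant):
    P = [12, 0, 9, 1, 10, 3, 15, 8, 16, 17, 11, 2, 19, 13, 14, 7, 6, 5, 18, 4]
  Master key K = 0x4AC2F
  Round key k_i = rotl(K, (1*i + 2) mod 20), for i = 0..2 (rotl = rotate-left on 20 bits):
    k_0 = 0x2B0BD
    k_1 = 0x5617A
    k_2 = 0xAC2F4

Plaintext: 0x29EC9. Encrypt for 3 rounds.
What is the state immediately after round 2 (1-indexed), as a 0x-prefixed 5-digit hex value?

0x1DB36

s_0 = plaintext = 0x29EC9
s_1 = Round(s_0, k_0) = 0x09D80
s_2 = Round(s_1, k_1) = 0x1DB36
s_3 = Round(s_2, k_2) = 0xE9678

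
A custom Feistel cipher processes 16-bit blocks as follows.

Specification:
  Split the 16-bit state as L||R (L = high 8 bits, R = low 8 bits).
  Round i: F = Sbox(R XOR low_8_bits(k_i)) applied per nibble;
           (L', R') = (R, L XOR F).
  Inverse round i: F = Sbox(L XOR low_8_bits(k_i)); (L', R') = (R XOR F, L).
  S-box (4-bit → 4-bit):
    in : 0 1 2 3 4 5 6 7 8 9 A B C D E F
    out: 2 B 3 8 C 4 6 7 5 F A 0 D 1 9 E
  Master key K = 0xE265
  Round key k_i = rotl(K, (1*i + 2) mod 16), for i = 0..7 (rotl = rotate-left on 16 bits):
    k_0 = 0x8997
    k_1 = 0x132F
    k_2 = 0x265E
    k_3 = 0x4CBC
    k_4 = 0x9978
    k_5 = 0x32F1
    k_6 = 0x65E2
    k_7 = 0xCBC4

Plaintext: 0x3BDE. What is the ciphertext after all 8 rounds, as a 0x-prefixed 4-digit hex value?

0xD69D

s_0 = plaintext = 0x3BDE
s_1 = Round(s_0, k_0) = 0xDEF4
s_2 = Round(s_1, k_1) = 0xF4CE
s_3 = Round(s_2, k_2) = 0xCE06
s_4 = Round(s_3, k_3) = 0x06C4
s_5 = Round(s_4, k_4) = 0xC40B
s_6 = Round(s_5, k_5) = 0x0B2E
s_7 = Round(s_6, k_6) = 0x2ED6
s_8 = Round(s_7, k_7) = 0xD69D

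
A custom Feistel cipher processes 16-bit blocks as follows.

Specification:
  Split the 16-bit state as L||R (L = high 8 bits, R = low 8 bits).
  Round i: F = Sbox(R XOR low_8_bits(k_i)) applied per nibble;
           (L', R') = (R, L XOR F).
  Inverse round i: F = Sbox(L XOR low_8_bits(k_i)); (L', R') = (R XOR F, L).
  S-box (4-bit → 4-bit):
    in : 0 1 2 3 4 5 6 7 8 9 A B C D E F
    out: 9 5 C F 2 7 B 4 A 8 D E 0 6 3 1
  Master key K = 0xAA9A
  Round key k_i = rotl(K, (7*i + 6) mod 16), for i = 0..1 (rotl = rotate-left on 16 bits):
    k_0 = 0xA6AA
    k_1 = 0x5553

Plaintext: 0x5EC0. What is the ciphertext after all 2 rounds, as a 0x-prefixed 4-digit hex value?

0xE329

s_0 = plaintext = 0x5EC0
s_1 = Round(s_0, k_0) = 0xC0E3
s_2 = Round(s_1, k_1) = 0xE329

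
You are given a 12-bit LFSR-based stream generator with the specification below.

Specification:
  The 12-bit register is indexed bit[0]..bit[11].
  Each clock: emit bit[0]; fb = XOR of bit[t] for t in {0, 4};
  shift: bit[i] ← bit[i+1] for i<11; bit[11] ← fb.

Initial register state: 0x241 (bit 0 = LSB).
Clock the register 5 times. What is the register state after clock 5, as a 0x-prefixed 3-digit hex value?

reg_0 = 0x241
clock 1: out=1, reg = 0x920
clock 2: out=0, reg = 0x490
clock 3: out=0, reg = 0xA48
clock 4: out=0, reg = 0x524
clock 5: out=0, reg = 0x292

0x292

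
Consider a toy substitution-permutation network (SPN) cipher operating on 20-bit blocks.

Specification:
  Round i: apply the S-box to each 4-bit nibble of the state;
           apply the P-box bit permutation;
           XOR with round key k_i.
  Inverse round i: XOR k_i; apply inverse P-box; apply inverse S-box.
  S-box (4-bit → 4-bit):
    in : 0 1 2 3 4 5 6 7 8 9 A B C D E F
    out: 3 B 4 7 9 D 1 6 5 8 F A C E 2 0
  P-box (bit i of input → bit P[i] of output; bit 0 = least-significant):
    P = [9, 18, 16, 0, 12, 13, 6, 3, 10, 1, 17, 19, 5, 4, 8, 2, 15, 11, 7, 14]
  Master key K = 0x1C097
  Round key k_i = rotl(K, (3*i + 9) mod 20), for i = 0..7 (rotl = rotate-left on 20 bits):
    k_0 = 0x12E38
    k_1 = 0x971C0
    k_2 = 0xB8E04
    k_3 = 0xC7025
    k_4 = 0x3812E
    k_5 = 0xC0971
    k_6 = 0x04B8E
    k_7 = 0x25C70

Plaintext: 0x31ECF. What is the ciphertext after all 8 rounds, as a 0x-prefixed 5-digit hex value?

s_0 = plaintext = 0x31ECF
s_1 = Round(s_0, k_0) = 0x1A6C6
s_2 = Round(s_1, k_1) = 0x9BEBC
s_3 = Round(s_2, k_2) = 0xAEE1B
s_4 = Round(s_3, k_3) = 0x888BE
s_5 = Round(s_4, k_4) = 0x52486
s_6 = Round(s_5, k_5) = 0x4DEB1
s_7 = Round(s_6, k_6) = 0x4A891
s_8 = Round(s_7, k_7) = 0x49B4D

0x49B4D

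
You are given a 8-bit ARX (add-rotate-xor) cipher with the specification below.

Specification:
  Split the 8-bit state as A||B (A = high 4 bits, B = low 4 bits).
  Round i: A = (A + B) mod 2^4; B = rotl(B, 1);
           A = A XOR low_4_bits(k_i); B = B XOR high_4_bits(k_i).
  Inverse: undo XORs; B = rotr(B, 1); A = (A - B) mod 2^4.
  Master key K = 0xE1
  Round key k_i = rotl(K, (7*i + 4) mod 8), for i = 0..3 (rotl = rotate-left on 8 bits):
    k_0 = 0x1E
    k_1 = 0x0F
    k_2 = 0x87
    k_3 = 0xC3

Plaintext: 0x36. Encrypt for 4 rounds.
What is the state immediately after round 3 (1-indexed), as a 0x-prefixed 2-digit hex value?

0x1F

s_0 = plaintext = 0x36
s_1 = Round(s_0, k_0) = 0x7D
s_2 = Round(s_1, k_1) = 0xBB
s_3 = Round(s_2, k_2) = 0x1F
s_4 = Round(s_3, k_3) = 0x33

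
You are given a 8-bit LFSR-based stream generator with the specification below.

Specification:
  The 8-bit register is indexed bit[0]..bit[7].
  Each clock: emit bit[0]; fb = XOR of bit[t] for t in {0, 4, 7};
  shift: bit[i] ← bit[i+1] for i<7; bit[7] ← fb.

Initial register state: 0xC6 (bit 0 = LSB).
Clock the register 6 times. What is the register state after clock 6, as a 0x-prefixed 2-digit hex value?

0x27

reg_0 = 0xC6
clock 1: out=0, reg = 0xE3
clock 2: out=1, reg = 0x71
clock 3: out=1, reg = 0x38
clock 4: out=0, reg = 0x9C
clock 5: out=0, reg = 0x4E
clock 6: out=0, reg = 0x27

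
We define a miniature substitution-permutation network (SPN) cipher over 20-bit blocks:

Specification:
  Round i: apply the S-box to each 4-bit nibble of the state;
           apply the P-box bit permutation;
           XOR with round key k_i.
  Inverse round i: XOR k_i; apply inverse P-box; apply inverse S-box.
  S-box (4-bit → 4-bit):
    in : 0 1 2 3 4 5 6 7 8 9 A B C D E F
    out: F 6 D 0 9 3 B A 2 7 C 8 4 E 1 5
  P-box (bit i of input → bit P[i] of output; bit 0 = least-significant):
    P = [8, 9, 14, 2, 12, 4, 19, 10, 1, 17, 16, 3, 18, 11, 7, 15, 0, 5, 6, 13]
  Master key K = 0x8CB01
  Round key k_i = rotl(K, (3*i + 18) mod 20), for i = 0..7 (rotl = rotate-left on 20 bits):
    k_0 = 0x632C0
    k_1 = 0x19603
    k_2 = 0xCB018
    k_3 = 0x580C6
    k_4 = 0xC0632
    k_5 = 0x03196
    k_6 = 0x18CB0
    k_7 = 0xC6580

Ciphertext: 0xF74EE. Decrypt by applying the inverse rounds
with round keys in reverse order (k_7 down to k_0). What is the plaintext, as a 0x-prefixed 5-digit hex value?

0x2A786

s_0 = ciphertext = 0xF74EE
s_1 = InvRound(s_0, k_7) = 0x130E4
s_2 = InvRound(s_1, k_6) = 0xA736B
s_3 = InvRound(s_2, k_5) = 0x9C71D
s_4 = InvRound(s_3, k_4) = 0x54232
s_5 = InvRound(s_4, k_3) = 0x1A38D
s_6 = InvRound(s_5, k_2) = 0xEFC96
s_7 = InvRound(s_6, k_1) = 0x4911D
s_8 = InvRound(s_7, k_0) = 0x2A786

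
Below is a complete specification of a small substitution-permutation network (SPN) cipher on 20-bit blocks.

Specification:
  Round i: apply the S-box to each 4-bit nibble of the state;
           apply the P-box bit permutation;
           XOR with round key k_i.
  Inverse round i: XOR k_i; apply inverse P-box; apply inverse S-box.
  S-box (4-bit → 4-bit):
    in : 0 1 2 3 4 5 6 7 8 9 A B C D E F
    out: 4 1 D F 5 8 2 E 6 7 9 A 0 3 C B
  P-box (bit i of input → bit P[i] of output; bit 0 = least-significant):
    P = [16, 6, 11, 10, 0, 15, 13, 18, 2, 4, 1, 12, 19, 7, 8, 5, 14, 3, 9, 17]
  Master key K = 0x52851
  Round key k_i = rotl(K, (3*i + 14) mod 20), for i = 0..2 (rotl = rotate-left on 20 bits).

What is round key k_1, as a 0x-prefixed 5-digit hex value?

K = 0x52851
k_0 = rotl(K, (3*0+14) mod 20) = rotl(K, 14) = 0x454A1
k_1 = rotl(K, (3*1+14) mod 20) = rotl(K, 17) = 0x2A50A

0x2A50A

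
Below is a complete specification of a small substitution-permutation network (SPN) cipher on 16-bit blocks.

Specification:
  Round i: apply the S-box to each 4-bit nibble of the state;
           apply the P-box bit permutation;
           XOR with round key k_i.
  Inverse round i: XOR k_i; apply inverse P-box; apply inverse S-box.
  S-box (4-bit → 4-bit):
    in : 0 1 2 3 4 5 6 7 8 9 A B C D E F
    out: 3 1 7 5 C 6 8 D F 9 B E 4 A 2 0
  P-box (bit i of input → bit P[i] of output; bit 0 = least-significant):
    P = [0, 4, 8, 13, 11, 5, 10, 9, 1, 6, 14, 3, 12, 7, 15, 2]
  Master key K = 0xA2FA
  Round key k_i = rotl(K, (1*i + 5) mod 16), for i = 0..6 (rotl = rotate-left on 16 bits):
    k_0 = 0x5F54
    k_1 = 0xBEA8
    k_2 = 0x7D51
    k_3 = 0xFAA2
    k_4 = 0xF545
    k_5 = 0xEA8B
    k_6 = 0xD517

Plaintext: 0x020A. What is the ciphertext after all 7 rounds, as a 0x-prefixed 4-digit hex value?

s_0 = plaintext = 0x020A
s_1 = Round(s_0, k_0) = 0x27A7
s_2 = Round(s_1, k_1) = 0x4503
s_3 = Round(s_2, k_2) = 0xB434
s_4 = Round(s_3, k_3) = 0x172E
s_5 = Round(s_4, k_4) = 0xA97F
s_6 = Round(s_5, k_5) = 0xF405
s_7 = Round(s_6, k_6) = 0x9C2F

0x9C2F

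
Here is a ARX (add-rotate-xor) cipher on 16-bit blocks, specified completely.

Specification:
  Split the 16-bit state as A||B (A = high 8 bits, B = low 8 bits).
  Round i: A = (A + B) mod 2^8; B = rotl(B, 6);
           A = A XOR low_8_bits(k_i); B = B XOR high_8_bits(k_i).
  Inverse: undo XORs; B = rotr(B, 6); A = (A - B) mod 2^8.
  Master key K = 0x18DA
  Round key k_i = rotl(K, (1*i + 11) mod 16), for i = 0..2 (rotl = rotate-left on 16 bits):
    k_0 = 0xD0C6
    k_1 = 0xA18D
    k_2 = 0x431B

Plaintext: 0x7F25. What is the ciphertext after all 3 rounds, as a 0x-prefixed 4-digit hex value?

0x26B2

s_0 = plaintext = 0x7F25
s_1 = Round(s_0, k_0) = 0x6299
s_2 = Round(s_1, k_1) = 0x76C7
s_3 = Round(s_2, k_2) = 0x26B2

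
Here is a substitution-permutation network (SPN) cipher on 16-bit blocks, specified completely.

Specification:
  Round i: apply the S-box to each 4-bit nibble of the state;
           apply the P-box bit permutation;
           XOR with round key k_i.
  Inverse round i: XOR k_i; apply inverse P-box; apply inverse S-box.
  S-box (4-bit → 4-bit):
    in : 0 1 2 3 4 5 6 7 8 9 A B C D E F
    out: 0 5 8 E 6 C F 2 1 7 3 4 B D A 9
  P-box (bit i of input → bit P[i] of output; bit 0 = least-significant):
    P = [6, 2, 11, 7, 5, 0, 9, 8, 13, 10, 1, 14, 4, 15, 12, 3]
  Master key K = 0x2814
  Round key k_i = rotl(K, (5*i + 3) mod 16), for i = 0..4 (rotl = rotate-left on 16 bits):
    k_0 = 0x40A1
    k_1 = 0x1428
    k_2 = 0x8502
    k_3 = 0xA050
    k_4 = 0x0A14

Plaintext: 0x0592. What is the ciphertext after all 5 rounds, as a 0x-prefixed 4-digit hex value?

s_0 = plaintext = 0x0592
s_1 = Round(s_0, k_0) = 0x0202
s_2 = Round(s_1, k_1) = 0x54A8
s_3 = Round(s_2, k_2) = 0x9169
s_4 = Round(s_3, k_3) = 0x1B27
s_5 = Round(s_4, k_4) = 0x1B02

0x1B02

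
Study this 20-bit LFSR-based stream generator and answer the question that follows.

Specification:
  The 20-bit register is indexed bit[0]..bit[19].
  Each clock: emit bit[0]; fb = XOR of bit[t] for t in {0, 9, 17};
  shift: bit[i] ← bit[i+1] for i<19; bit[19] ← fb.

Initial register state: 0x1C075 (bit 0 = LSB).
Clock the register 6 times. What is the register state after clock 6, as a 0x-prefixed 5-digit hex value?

reg_0 = 0x1C075
clock 1: out=1, reg = 0x8E03A
clock 2: out=0, reg = 0x4701D
clock 3: out=1, reg = 0xA380E
clock 4: out=0, reg = 0xD1C07
clock 5: out=1, reg = 0xE8E03
clock 6: out=1, reg = 0xF4701

0xF4701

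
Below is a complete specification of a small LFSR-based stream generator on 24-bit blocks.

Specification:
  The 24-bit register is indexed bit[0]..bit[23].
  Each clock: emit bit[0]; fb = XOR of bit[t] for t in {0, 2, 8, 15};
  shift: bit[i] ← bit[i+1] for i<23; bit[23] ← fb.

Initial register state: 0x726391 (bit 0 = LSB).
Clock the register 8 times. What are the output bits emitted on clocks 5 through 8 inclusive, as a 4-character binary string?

reg_0 = 0x726391
clock 1: out=1, reg = 0x3931C8
clock 2: out=0, reg = 0x9C98E4
clock 3: out=0, reg = 0x4E4C72
clock 4: out=0, reg = 0x272639
clock 5: out=1, reg = 0x93931C
clock 6: out=0, reg = 0xC9C98E
clock 7: out=0, reg = 0xE4E4C7
clock 8: out=1, reg = 0xF27263

1001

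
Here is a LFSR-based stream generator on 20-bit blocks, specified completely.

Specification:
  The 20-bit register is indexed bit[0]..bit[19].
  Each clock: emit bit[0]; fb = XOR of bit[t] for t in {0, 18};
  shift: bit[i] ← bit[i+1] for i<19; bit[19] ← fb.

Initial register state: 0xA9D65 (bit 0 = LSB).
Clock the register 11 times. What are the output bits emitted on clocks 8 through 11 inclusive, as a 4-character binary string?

0101

reg_0 = 0xA9D65
clock 1: out=1, reg = 0xD4EB2
clock 2: out=0, reg = 0xEA759
clock 3: out=1, reg = 0x753AC
clock 4: out=0, reg = 0xBA9D6
clock 5: out=0, reg = 0x5D4EB
clock 6: out=1, reg = 0x2EA75
clock 7: out=1, reg = 0x9753A
clock 8: out=0, reg = 0x4BA9D
clock 9: out=1, reg = 0x25D4E
clock 10: out=0, reg = 0x12EA7
clock 11: out=1, reg = 0x89753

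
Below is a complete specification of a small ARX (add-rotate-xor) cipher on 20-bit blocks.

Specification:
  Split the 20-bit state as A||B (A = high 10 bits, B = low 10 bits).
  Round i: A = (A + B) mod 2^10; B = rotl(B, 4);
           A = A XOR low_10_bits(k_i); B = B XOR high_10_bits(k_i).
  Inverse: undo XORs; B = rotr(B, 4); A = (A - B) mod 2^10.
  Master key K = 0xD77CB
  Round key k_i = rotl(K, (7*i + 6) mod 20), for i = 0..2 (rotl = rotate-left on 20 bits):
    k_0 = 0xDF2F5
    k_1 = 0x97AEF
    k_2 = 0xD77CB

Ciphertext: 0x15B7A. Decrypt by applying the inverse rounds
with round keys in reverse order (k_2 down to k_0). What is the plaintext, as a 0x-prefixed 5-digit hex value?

s_0 = ciphertext = 0x15B7A
s_1 = InvRound(s_0, k_2) = 0x76DC2
s_2 = InvRound(s_1, k_1) = 0xFEF39
s_3 = InvRound(s_2, k_0) = 0xF2944

0xF2944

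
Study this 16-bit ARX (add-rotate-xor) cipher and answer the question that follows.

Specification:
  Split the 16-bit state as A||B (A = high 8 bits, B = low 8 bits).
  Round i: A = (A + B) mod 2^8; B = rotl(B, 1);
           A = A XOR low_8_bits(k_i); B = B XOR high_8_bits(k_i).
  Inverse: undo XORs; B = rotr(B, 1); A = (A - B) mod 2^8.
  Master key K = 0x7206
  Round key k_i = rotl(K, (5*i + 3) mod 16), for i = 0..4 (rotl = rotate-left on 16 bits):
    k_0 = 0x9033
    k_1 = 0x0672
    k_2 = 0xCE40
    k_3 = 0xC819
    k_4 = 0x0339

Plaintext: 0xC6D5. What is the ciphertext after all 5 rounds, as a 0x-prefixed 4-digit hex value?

0x332A

s_0 = plaintext = 0xC6D5
s_1 = Round(s_0, k_0) = 0xA83B
s_2 = Round(s_1, k_1) = 0x9170
s_3 = Round(s_2, k_2) = 0x412E
s_4 = Round(s_3, k_3) = 0x7694
s_5 = Round(s_4, k_4) = 0x332A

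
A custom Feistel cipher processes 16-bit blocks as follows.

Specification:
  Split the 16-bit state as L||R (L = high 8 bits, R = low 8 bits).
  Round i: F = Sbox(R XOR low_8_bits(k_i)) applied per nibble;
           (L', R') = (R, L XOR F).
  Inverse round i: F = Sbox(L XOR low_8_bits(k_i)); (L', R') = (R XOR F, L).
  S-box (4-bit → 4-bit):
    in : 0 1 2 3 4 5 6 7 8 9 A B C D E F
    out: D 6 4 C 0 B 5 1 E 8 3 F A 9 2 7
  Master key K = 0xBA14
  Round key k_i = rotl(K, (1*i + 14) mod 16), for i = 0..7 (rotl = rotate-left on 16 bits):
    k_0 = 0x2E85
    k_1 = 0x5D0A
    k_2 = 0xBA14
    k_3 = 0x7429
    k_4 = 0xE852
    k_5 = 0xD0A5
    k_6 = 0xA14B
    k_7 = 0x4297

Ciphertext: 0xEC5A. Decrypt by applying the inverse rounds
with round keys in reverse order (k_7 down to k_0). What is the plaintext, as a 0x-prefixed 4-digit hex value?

0x6895

s_0 = ciphertext = 0xEC5A
s_1 = InvRound(s_0, k_7) = 0x45EC
s_2 = InvRound(s_1, k_6) = 0x3E45
s_3 = InvRound(s_2, k_5) = 0xCA3E
s_4 = InvRound(s_3, k_4) = 0xB0CA
s_5 = InvRound(s_4, k_3) = 0x42B0
s_6 = InvRound(s_5, k_2) = 0x0542
s_7 = InvRound(s_6, k_1) = 0x9505
s_8 = InvRound(s_7, k_0) = 0x6895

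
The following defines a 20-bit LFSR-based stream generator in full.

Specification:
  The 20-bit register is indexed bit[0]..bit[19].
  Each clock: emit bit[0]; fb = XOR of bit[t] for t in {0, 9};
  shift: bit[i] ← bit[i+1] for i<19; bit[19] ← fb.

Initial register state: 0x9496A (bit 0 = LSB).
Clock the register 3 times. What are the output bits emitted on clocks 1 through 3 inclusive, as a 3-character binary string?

reg_0 = 0x9496A
clock 1: out=0, reg = 0x4A4B5
clock 2: out=1, reg = 0xA525A
clock 3: out=0, reg = 0xD292D

010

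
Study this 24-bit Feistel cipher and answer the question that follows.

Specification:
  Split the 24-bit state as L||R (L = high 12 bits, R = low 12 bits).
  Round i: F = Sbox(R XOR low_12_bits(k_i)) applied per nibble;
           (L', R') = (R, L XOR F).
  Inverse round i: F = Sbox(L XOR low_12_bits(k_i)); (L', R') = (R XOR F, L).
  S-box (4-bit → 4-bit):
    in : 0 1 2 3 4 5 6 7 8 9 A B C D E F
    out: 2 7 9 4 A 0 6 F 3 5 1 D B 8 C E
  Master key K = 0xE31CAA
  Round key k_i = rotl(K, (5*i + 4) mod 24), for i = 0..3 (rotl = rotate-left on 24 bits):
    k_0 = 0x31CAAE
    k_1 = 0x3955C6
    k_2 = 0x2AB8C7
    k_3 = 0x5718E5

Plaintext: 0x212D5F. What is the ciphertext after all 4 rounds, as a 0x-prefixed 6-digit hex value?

s_0 = plaintext = 0x212D5F
s_1 = Round(s_0, k_0) = 0xD5FDF5
s_2 = Round(s_1, k_1) = 0xDF5E1B
s_3 = Round(s_2, k_2) = 0xE1BB7E
s_4 = Round(s_3, k_3) = 0xB7EA46

0xB7EA46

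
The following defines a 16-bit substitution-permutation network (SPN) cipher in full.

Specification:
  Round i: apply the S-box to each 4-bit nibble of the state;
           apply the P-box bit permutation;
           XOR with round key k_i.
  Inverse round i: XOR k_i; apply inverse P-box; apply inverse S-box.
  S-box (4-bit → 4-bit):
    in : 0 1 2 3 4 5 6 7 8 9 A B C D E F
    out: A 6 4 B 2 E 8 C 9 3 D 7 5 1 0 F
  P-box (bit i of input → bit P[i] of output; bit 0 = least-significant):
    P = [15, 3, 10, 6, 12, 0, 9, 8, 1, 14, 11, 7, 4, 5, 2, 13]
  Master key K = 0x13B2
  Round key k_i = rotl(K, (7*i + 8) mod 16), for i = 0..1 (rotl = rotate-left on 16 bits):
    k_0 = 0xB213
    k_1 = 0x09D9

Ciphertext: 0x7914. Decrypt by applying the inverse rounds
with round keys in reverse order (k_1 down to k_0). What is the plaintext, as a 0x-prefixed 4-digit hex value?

s_0 = ciphertext = 0x7914
s_1 = InvRound(s_0, k_1) = 0x7090
s_2 = InvRound(s_1, k_0) = 0xE31D

0xE31D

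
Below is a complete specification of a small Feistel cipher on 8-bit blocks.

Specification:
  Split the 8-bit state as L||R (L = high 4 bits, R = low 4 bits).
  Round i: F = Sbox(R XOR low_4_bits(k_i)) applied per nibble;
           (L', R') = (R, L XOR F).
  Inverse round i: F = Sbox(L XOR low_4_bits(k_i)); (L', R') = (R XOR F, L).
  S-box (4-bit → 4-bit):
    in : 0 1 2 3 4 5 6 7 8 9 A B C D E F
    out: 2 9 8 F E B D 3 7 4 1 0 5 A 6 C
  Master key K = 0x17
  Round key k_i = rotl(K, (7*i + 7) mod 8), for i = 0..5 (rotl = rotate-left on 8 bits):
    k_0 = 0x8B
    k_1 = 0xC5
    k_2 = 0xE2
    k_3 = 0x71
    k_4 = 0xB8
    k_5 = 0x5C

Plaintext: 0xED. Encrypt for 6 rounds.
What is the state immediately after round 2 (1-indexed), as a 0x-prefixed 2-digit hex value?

s_0 = plaintext = 0xED
s_1 = Round(s_0, k_0) = 0xD3
s_2 = Round(s_1, k_1) = 0x30
s_3 = Round(s_2, k_2) = 0x0B
s_4 = Round(s_3, k_3) = 0xB1
s_5 = Round(s_4, k_4) = 0x1F
s_6 = Round(s_5, k_5) = 0xFE

0x30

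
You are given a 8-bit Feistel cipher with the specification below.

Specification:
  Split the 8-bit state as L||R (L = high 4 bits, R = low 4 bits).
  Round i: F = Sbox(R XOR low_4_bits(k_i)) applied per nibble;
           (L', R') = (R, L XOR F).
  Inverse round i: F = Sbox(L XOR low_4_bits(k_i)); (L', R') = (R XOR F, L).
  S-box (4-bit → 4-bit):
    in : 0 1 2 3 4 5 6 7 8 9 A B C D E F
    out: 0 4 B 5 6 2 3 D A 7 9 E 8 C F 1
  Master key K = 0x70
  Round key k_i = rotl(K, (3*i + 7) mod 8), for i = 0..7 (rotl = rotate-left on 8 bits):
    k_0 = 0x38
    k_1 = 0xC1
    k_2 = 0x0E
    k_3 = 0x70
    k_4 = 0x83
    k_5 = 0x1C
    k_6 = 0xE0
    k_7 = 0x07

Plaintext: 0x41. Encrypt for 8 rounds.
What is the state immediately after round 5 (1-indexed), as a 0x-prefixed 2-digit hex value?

s_0 = plaintext = 0x41
s_1 = Round(s_0, k_0) = 0x13
s_2 = Round(s_1, k_1) = 0x3A
s_3 = Round(s_2, k_2) = 0xA5
s_4 = Round(s_3, k_3) = 0x58
s_5 = Round(s_4, k_4) = 0x8B
s_6 = Round(s_5, k_5) = 0xB5
s_7 = Round(s_6, k_6) = 0x59
s_8 = Round(s_7, k_7) = 0x9A

0x8B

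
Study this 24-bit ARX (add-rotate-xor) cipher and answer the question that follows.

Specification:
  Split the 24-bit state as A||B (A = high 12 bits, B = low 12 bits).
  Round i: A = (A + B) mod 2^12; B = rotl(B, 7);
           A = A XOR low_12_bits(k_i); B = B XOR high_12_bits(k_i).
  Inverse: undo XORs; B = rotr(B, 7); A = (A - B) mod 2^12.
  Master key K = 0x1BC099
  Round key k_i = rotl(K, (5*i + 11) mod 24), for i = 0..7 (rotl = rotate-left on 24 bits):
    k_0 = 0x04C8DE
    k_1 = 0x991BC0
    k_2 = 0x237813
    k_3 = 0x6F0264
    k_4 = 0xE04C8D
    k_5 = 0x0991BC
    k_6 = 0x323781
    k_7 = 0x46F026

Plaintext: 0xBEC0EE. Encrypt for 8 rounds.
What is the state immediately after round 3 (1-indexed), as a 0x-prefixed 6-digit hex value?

0x4A97D6

s_0 = plaintext = 0xBEC0EE
s_1 = Round(s_0, k_0) = 0x40474B
s_2 = Round(s_1, k_1) = 0x08FC2B
s_3 = Round(s_2, k_2) = 0x4A97D6
s_4 = Round(s_3, k_3) = 0xE1BDCE
s_5 = Round(s_4, k_4) = 0x76496A
s_6 = Round(s_5, k_5) = 0x1725D2
s_7 = Round(s_6, k_6) = 0x0C5A0D
s_8 = Round(s_7, k_7) = 0xAF42BF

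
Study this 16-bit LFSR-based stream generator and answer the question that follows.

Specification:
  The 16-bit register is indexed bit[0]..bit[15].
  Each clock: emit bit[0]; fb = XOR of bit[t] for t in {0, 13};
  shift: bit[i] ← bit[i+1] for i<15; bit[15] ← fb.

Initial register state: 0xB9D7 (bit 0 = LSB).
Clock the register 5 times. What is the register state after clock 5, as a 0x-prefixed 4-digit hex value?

0x15CE

reg_0 = 0xB9D7
clock 1: out=1, reg = 0x5CEB
clock 2: out=1, reg = 0xAE75
clock 3: out=1, reg = 0x573A
clock 4: out=0, reg = 0x2B9D
clock 5: out=1, reg = 0x15CE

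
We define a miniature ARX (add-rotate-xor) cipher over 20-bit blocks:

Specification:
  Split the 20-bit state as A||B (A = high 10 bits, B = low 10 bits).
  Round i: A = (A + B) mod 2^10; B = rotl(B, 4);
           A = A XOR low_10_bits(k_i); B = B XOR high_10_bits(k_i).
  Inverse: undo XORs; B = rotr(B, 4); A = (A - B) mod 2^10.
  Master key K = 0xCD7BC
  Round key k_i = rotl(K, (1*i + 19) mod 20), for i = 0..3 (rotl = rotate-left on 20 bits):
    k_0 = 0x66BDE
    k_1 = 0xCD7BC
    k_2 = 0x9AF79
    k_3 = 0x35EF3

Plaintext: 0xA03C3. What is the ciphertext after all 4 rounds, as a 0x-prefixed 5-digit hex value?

s_0 = plaintext = 0xA03C3
s_1 = Round(s_0, k_0) = 0x675A5
s_2 = Round(s_1, k_1) = 0x3F963
s_3 = Round(s_2, k_2) = 0x4605E
s_4 = Round(s_3, k_3) = 0xE1536

0xE1536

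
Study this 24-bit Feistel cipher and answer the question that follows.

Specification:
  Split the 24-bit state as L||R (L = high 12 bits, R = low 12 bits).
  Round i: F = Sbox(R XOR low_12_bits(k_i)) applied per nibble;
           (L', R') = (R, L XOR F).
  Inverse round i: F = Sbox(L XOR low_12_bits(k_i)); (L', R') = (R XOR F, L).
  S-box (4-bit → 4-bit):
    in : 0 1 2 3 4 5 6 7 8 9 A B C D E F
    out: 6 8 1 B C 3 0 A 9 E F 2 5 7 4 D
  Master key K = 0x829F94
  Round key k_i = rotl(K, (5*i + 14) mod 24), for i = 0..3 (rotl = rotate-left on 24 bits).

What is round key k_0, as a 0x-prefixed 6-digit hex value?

0xE520A7

K = 0x829F94
k_0 = rotl(K, (5*0+14) mod 24) = rotl(K, 14) = 0xE520A7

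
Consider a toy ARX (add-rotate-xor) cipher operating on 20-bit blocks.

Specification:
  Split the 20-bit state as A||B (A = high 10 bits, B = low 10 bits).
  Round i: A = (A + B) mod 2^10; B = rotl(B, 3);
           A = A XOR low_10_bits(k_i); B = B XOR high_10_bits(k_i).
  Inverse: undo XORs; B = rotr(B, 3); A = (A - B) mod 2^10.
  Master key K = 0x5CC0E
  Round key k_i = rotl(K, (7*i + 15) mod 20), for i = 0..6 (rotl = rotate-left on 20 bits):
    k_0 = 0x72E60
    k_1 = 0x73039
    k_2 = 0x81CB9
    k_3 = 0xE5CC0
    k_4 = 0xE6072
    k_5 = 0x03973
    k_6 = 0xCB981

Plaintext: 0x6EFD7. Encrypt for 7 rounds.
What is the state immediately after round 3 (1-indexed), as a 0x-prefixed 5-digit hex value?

s_0 = plaintext = 0x6EFD7
s_1 = Round(s_0, k_0) = 0xFCB74
s_2 = Round(s_1, k_1) = 0xD7E6A
s_3 = Round(s_2, k_2) = 0x5C153
s_4 = Round(s_3, k_3) = 0x80D0D
s_5 = Round(s_4, k_4) = 0xD8BF2
s_6 = Round(s_5, k_5) = 0x89F99
s_7 = Round(s_6, k_6) = 0x107E1

0x5C153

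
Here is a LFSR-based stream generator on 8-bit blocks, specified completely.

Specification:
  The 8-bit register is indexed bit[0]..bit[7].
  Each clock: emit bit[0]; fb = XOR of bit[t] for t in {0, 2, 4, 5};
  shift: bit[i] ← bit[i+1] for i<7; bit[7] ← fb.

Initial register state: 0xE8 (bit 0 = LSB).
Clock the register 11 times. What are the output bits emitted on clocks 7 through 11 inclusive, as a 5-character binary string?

11110

reg_0 = 0xE8
clock 1: out=0, reg = 0xF4
clock 2: out=0, reg = 0xFA
clock 3: out=0, reg = 0x7D
clock 4: out=1, reg = 0x3E
clock 5: out=0, reg = 0x9F
clock 6: out=1, reg = 0xCF
clock 7: out=1, reg = 0x67
clock 8: out=1, reg = 0xB3
clock 9: out=1, reg = 0xD9
clock 10: out=1, reg = 0x6C
clock 11: out=0, reg = 0x36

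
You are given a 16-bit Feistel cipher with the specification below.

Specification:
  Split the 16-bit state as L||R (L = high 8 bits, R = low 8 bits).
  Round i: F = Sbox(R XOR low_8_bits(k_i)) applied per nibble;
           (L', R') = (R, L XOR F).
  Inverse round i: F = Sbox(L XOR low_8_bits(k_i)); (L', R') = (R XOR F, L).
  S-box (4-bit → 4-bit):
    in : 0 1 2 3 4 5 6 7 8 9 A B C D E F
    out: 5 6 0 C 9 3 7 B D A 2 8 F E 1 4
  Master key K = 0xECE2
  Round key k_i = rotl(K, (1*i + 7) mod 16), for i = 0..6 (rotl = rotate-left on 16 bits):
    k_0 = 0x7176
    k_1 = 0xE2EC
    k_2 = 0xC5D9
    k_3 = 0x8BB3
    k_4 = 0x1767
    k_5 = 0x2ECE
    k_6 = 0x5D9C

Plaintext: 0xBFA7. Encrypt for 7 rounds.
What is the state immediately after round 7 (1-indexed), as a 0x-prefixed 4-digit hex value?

s_0 = plaintext = 0xBFA7
s_1 = Round(s_0, k_0) = 0xA759
s_2 = Round(s_1, k_1) = 0x5924
s_3 = Round(s_2, k_2) = 0x2417
s_4 = Round(s_3, k_3) = 0x170D
s_5 = Round(s_4, k_4) = 0x0D65
s_6 = Round(s_5, k_5) = 0x6525
s_7 = Round(s_6, k_6) = 0x25EF

0x25EF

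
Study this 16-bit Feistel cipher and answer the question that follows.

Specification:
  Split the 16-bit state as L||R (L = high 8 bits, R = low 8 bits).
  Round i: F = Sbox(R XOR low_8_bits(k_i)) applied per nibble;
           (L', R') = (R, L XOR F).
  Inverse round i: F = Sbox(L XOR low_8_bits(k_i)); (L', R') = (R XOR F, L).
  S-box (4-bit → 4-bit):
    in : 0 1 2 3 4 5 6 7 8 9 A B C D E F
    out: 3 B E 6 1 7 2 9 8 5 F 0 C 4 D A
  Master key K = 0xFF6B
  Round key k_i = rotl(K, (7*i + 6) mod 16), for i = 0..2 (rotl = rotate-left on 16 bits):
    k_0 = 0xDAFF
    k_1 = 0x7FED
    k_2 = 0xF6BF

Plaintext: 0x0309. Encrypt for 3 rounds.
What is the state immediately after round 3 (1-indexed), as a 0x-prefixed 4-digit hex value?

s_0 = plaintext = 0x0309
s_1 = Round(s_0, k_0) = 0x09A1
s_2 = Round(s_1, k_1) = 0xA115
s_3 = Round(s_2, k_2) = 0x155E

0x155E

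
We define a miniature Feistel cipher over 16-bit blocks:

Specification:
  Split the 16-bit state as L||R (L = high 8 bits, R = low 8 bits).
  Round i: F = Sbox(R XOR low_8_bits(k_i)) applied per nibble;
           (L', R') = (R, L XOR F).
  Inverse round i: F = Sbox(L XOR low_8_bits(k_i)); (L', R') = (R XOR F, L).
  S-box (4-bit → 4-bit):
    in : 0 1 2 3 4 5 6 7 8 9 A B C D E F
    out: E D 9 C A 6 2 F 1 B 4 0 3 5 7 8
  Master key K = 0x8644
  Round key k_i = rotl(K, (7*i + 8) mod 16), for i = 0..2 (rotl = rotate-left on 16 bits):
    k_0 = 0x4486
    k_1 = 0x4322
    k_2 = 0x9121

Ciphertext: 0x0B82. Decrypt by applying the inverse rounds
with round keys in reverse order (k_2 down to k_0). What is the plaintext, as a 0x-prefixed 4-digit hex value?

s_0 = ciphertext = 0x0B82
s_1 = InvRound(s_0, k_2) = 0x160B
s_2 = InvRound(s_1, k_1) = 0xC116
s_3 = InvRound(s_2, k_0) = 0xB9C1

0xB9C1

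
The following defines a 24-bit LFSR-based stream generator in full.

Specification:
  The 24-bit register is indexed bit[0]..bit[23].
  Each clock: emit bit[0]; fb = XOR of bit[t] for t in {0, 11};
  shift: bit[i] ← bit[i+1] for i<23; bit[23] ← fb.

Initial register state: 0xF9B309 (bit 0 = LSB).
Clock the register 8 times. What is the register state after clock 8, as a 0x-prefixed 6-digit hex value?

0x3FF9B3

reg_0 = 0xF9B309
clock 1: out=1, reg = 0xFCD984
clock 2: out=0, reg = 0xFE6CC2
clock 3: out=0, reg = 0xFF3661
clock 4: out=1, reg = 0xFF9B30
clock 5: out=0, reg = 0xFFCD98
clock 6: out=0, reg = 0xFFE6CC
clock 7: out=0, reg = 0x7FF366
clock 8: out=0, reg = 0x3FF9B3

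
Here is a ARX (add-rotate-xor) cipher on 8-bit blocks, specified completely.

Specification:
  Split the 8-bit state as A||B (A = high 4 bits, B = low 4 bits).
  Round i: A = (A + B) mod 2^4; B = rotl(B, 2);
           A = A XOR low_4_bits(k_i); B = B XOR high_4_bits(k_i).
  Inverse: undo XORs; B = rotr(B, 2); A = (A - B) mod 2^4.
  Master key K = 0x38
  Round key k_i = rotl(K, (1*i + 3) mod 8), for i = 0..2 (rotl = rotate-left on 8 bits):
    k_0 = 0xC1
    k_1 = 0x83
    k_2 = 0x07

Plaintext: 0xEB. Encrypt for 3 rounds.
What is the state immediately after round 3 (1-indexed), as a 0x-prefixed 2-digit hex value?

0xE0

s_0 = plaintext = 0xEB
s_1 = Round(s_0, k_0) = 0x82
s_2 = Round(s_1, k_1) = 0x90
s_3 = Round(s_2, k_2) = 0xE0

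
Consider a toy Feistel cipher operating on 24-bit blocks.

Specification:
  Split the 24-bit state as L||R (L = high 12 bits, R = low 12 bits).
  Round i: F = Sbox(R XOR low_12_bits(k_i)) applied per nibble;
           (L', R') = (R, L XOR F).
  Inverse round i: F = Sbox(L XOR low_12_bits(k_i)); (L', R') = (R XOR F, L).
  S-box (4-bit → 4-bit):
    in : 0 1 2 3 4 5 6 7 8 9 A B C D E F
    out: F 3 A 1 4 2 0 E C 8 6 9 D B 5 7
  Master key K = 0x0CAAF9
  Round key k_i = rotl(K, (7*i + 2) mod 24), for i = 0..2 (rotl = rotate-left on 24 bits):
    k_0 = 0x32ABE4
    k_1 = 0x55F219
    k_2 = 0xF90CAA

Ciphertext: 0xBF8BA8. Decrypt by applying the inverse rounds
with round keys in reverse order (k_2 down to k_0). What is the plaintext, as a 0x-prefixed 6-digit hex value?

s_0 = ciphertext = 0xBF8BA8
s_1 = InvRound(s_0, k_2) = 0x582BF8
s_2 = InvRound(s_1, k_1) = 0x571582
s_3 = InvRound(s_2, k_0) = 0x000571

0x000571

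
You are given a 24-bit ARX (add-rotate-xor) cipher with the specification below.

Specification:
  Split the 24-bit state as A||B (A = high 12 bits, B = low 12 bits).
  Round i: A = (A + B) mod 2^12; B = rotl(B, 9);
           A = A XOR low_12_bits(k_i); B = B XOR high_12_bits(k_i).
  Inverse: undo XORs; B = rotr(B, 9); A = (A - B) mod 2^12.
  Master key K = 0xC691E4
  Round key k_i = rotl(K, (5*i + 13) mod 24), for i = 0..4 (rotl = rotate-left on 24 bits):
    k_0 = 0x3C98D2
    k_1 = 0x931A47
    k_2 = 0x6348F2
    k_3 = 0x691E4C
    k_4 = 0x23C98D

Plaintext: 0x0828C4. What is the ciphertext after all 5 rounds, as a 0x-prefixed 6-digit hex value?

0x5FFEAB

s_0 = plaintext = 0x0828C4
s_1 = Round(s_0, k_0) = 0x194AD1
s_2 = Round(s_1, k_1) = 0x622A6B
s_3 = Round(s_2, k_2) = 0x87F179
s_4 = Round(s_3, k_3) = 0x7B44BE
s_5 = Round(s_4, k_4) = 0x5FFEAB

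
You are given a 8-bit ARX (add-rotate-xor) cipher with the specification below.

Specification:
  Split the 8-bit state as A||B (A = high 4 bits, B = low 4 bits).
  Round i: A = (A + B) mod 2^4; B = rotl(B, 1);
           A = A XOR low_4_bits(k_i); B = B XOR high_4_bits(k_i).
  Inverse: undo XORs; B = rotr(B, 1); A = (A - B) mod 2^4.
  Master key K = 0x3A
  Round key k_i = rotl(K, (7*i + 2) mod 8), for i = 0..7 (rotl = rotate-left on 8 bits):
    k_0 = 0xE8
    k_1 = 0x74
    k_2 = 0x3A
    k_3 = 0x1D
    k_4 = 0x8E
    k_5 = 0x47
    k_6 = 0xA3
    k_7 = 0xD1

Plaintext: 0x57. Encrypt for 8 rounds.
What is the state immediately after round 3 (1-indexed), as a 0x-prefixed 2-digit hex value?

0xDD

s_0 = plaintext = 0x57
s_1 = Round(s_0, k_0) = 0x40
s_2 = Round(s_1, k_1) = 0x07
s_3 = Round(s_2, k_2) = 0xDD
s_4 = Round(s_3, k_3) = 0x7A
s_5 = Round(s_4, k_4) = 0xFD
s_6 = Round(s_5, k_5) = 0xBF
s_7 = Round(s_6, k_6) = 0x95
s_8 = Round(s_7, k_7) = 0xF7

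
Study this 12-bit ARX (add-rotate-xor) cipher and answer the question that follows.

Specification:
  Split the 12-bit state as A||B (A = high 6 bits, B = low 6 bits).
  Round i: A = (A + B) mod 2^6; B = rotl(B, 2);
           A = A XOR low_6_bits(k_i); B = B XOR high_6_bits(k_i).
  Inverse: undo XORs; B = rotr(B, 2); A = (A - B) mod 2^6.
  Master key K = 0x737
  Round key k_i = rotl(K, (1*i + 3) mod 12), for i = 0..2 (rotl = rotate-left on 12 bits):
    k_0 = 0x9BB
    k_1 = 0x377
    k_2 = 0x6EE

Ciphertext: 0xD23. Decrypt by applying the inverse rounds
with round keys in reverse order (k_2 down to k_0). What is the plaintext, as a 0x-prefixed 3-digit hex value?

0x2E5

s_0 = ciphertext = 0xD23
s_1 = InvRound(s_0, k_2) = 0x30E
s_2 = InvRound(s_1, k_1) = 0x2F0
s_3 = InvRound(s_2, k_0) = 0x2E5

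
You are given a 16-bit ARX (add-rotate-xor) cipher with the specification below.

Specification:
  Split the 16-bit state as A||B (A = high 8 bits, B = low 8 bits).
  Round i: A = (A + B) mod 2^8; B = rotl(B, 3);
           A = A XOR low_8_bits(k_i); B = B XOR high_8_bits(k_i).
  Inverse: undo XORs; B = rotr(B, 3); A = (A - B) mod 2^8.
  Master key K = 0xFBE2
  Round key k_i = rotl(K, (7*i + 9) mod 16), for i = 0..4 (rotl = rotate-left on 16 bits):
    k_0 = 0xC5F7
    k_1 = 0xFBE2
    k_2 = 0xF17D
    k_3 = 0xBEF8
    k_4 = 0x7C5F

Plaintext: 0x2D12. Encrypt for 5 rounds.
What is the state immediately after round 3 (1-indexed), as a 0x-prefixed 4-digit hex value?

0x2D7B

s_0 = plaintext = 0x2D12
s_1 = Round(s_0, k_0) = 0xC855
s_2 = Round(s_1, k_1) = 0xFF51
s_3 = Round(s_2, k_2) = 0x2D7B
s_4 = Round(s_3, k_3) = 0x5065
s_5 = Round(s_4, k_4) = 0xEA57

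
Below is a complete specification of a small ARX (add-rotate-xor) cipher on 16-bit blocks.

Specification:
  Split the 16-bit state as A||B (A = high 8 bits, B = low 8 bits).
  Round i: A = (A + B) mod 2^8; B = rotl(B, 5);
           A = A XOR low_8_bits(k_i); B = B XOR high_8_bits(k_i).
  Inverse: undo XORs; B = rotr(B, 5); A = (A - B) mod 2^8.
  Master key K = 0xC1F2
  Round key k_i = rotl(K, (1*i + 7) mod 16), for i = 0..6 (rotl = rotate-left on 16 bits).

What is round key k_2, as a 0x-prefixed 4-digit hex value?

K = 0xC1F2
k_0 = rotl(K, (1*0+7) mod 16) = rotl(K, 7) = 0xF960
k_1 = rotl(K, (1*1+7) mod 16) = rotl(K, 8) = 0xF2C1
k_2 = rotl(K, (1*2+7) mod 16) = rotl(K, 9) = 0xE583

0xE583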